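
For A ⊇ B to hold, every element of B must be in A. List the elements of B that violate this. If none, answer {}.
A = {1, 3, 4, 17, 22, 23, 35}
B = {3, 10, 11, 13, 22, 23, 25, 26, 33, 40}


Set A = {1, 3, 4, 17, 22, 23, 35}
Set B = {3, 10, 11, 13, 22, 23, 25, 26, 33, 40}
Check each element of B against A:
3 ∈ A, 10 ∉ A (include), 11 ∉ A (include), 13 ∉ A (include), 22 ∈ A, 23 ∈ A, 25 ∉ A (include), 26 ∉ A (include), 33 ∉ A (include), 40 ∉ A (include)
Elements of B not in A: {10, 11, 13, 25, 26, 33, 40}

{10, 11, 13, 25, 26, 33, 40}


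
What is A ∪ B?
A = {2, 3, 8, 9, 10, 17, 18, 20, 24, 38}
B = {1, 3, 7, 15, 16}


Set A = {2, 3, 8, 9, 10, 17, 18, 20, 24, 38}
Set B = {1, 3, 7, 15, 16}
A ∪ B includes all elements in either set.
Elements from A: {2, 3, 8, 9, 10, 17, 18, 20, 24, 38}
Elements from B not already included: {1, 7, 15, 16}
A ∪ B = {1, 2, 3, 7, 8, 9, 10, 15, 16, 17, 18, 20, 24, 38}

{1, 2, 3, 7, 8, 9, 10, 15, 16, 17, 18, 20, 24, 38}


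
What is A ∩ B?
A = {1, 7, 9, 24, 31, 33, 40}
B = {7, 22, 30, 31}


Set A = {1, 7, 9, 24, 31, 33, 40}
Set B = {7, 22, 30, 31}
A ∩ B includes only elements in both sets.
Check each element of A against B:
1 ✗, 7 ✓, 9 ✗, 24 ✗, 31 ✓, 33 ✗, 40 ✗
A ∩ B = {7, 31}

{7, 31}


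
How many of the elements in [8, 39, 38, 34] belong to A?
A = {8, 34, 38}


Set A = {8, 34, 38}
Candidates: [8, 39, 38, 34]
Check each candidate:
8 ∈ A, 39 ∉ A, 38 ∈ A, 34 ∈ A
Count of candidates in A: 3

3


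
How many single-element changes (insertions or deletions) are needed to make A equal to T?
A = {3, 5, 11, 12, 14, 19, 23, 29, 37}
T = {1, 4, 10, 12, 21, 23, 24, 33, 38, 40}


Set A = {3, 5, 11, 12, 14, 19, 23, 29, 37}
Set T = {1, 4, 10, 12, 21, 23, 24, 33, 38, 40}
Elements to remove from A (in A, not in T): {3, 5, 11, 14, 19, 29, 37} → 7 removals
Elements to add to A (in T, not in A): {1, 4, 10, 21, 24, 33, 38, 40} → 8 additions
Total edits = 7 + 8 = 15

15


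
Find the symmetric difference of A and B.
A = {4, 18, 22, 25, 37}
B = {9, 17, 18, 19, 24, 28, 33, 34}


Set A = {4, 18, 22, 25, 37}
Set B = {9, 17, 18, 19, 24, 28, 33, 34}
A △ B = (A \ B) ∪ (B \ A)
Elements in A but not B: {4, 22, 25, 37}
Elements in B but not A: {9, 17, 19, 24, 28, 33, 34}
A △ B = {4, 9, 17, 19, 22, 24, 25, 28, 33, 34, 37}

{4, 9, 17, 19, 22, 24, 25, 28, 33, 34, 37}


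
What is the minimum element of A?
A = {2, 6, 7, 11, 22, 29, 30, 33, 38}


Set A = {2, 6, 7, 11, 22, 29, 30, 33, 38}
Elements in ascending order: 2, 6, 7, 11, 22, 29, 30, 33, 38
The smallest element is 2.

2


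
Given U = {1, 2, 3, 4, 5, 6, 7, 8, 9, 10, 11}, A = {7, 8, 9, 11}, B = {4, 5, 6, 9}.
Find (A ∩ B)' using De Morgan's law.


U = {1, 2, 3, 4, 5, 6, 7, 8, 9, 10, 11}
A = {7, 8, 9, 11}, B = {4, 5, 6, 9}
A ∩ B = {9}
(A ∩ B)' = U \ (A ∩ B) = {1, 2, 3, 4, 5, 6, 7, 8, 10, 11}
Verification via A' ∪ B': A' = {1, 2, 3, 4, 5, 6, 10}, B' = {1, 2, 3, 7, 8, 10, 11}
A' ∪ B' = {1, 2, 3, 4, 5, 6, 7, 8, 10, 11} ✓

{1, 2, 3, 4, 5, 6, 7, 8, 10, 11}


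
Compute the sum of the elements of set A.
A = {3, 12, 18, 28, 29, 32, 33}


Set A = {3, 12, 18, 28, 29, 32, 33}
Sum = 3 + 12 + 18 + 28 + 29 + 32 + 33 = 155

155


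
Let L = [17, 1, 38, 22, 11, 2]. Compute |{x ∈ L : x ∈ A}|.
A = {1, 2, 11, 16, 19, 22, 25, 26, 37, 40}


Set A = {1, 2, 11, 16, 19, 22, 25, 26, 37, 40}
Candidates: [17, 1, 38, 22, 11, 2]
Check each candidate:
17 ∉ A, 1 ∈ A, 38 ∉ A, 22 ∈ A, 11 ∈ A, 2 ∈ A
Count of candidates in A: 4

4


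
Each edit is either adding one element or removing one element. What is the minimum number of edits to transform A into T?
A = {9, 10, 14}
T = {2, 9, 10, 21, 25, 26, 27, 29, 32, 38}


Set A = {9, 10, 14}
Set T = {2, 9, 10, 21, 25, 26, 27, 29, 32, 38}
Elements to remove from A (in A, not in T): {14} → 1 removals
Elements to add to A (in T, not in A): {2, 21, 25, 26, 27, 29, 32, 38} → 8 additions
Total edits = 1 + 8 = 9

9


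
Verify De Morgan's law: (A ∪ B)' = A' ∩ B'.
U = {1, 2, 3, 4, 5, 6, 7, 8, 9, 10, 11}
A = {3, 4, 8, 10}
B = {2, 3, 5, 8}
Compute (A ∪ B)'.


U = {1, 2, 3, 4, 5, 6, 7, 8, 9, 10, 11}
A = {3, 4, 8, 10}, B = {2, 3, 5, 8}
A ∪ B = {2, 3, 4, 5, 8, 10}
(A ∪ B)' = U \ (A ∪ B) = {1, 6, 7, 9, 11}
Verification via A' ∩ B': A' = {1, 2, 5, 6, 7, 9, 11}, B' = {1, 4, 6, 7, 9, 10, 11}
A' ∩ B' = {1, 6, 7, 9, 11} ✓

{1, 6, 7, 9, 11}


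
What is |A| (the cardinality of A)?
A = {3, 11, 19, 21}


Set A = {3, 11, 19, 21}
Listing elements: 3, 11, 19, 21
Counting: 4 elements
|A| = 4

4


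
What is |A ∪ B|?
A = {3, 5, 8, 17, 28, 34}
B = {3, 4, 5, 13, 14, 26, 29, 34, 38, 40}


Set A = {3, 5, 8, 17, 28, 34}, |A| = 6
Set B = {3, 4, 5, 13, 14, 26, 29, 34, 38, 40}, |B| = 10
A ∩ B = {3, 5, 34}, |A ∩ B| = 3
|A ∪ B| = |A| + |B| - |A ∩ B| = 6 + 10 - 3 = 13

13


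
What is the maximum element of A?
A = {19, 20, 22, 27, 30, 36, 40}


Set A = {19, 20, 22, 27, 30, 36, 40}
Elements in ascending order: 19, 20, 22, 27, 30, 36, 40
The largest element is 40.

40


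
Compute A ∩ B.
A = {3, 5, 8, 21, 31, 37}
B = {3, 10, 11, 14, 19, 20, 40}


Set A = {3, 5, 8, 21, 31, 37}
Set B = {3, 10, 11, 14, 19, 20, 40}
A ∩ B includes only elements in both sets.
Check each element of A against B:
3 ✓, 5 ✗, 8 ✗, 21 ✗, 31 ✗, 37 ✗
A ∩ B = {3}

{3}


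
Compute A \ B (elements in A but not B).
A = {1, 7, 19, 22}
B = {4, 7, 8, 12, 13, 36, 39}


Set A = {1, 7, 19, 22}
Set B = {4, 7, 8, 12, 13, 36, 39}
A \ B includes elements in A that are not in B.
Check each element of A:
1 (not in B, keep), 7 (in B, remove), 19 (not in B, keep), 22 (not in B, keep)
A \ B = {1, 19, 22}

{1, 19, 22}


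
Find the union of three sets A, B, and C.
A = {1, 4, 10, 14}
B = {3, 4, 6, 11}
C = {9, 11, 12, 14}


Set A = {1, 4, 10, 14}
Set B = {3, 4, 6, 11}
Set C = {9, 11, 12, 14}
First, A ∪ B = {1, 3, 4, 6, 10, 11, 14}
Then, (A ∪ B) ∪ C = {1, 3, 4, 6, 9, 10, 11, 12, 14}

{1, 3, 4, 6, 9, 10, 11, 12, 14}


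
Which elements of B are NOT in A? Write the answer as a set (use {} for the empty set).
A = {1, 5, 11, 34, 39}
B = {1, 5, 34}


Set A = {1, 5, 11, 34, 39}
Set B = {1, 5, 34}
Check each element of B against A:
1 ∈ A, 5 ∈ A, 34 ∈ A
Elements of B not in A: {}

{}


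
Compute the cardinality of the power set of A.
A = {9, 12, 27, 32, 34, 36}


Set A = {9, 12, 27, 32, 34, 36}
|A| = 6
The power set P(A) contains all subsets of A.
|P(A)| = 2^|A| = 2^6 = 64

64


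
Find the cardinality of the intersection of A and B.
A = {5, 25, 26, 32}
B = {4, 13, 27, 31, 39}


Set A = {5, 25, 26, 32}
Set B = {4, 13, 27, 31, 39}
A ∩ B = {}
|A ∩ B| = 0

0


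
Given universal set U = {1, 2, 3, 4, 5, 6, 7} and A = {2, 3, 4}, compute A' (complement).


Universal set U = {1, 2, 3, 4, 5, 6, 7}
Set A = {2, 3, 4}
A' = U \ A = elements in U but not in A
Checking each element of U:
1 (not in A, include), 2 (in A, exclude), 3 (in A, exclude), 4 (in A, exclude), 5 (not in A, include), 6 (not in A, include), 7 (not in A, include)
A' = {1, 5, 6, 7}

{1, 5, 6, 7}


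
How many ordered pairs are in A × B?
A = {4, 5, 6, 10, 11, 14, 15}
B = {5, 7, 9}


Set A = {4, 5, 6, 10, 11, 14, 15} has 7 elements.
Set B = {5, 7, 9} has 3 elements.
|A × B| = |A| × |B| = 7 × 3 = 21

21


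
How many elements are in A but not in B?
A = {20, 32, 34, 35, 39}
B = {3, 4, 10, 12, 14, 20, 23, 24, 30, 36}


Set A = {20, 32, 34, 35, 39}
Set B = {3, 4, 10, 12, 14, 20, 23, 24, 30, 36}
A \ B = {32, 34, 35, 39}
|A \ B| = 4

4


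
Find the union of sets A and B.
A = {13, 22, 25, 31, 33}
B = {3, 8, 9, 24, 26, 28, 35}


Set A = {13, 22, 25, 31, 33}
Set B = {3, 8, 9, 24, 26, 28, 35}
A ∪ B includes all elements in either set.
Elements from A: {13, 22, 25, 31, 33}
Elements from B not already included: {3, 8, 9, 24, 26, 28, 35}
A ∪ B = {3, 8, 9, 13, 22, 24, 25, 26, 28, 31, 33, 35}

{3, 8, 9, 13, 22, 24, 25, 26, 28, 31, 33, 35}


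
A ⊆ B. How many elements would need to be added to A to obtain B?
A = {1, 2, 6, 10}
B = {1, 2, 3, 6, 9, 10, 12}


Set A = {1, 2, 6, 10}, |A| = 4
Set B = {1, 2, 3, 6, 9, 10, 12}, |B| = 7
Since A ⊆ B: B \ A = {3, 9, 12}
|B| - |A| = 7 - 4 = 3

3


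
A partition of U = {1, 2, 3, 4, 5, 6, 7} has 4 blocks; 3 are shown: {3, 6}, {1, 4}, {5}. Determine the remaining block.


U = {1, 2, 3, 4, 5, 6, 7}
Shown blocks: {3, 6}, {1, 4}, {5}
A partition's blocks are pairwise disjoint and cover U, so the missing block = U \ (union of shown blocks).
Union of shown blocks: {1, 3, 4, 5, 6}
Missing block = U \ (union) = {2, 7}

{2, 7}


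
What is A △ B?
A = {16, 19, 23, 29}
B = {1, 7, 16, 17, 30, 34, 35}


Set A = {16, 19, 23, 29}
Set B = {1, 7, 16, 17, 30, 34, 35}
A △ B = (A \ B) ∪ (B \ A)
Elements in A but not B: {19, 23, 29}
Elements in B but not A: {1, 7, 17, 30, 34, 35}
A △ B = {1, 7, 17, 19, 23, 29, 30, 34, 35}

{1, 7, 17, 19, 23, 29, 30, 34, 35}


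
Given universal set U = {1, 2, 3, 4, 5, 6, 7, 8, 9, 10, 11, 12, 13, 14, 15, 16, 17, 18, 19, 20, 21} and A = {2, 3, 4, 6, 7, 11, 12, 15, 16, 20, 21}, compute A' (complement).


Universal set U = {1, 2, 3, 4, 5, 6, 7, 8, 9, 10, 11, 12, 13, 14, 15, 16, 17, 18, 19, 20, 21}
Set A = {2, 3, 4, 6, 7, 11, 12, 15, 16, 20, 21}
A' = U \ A = elements in U but not in A
Checking each element of U:
1 (not in A, include), 2 (in A, exclude), 3 (in A, exclude), 4 (in A, exclude), 5 (not in A, include), 6 (in A, exclude), 7 (in A, exclude), 8 (not in A, include), 9 (not in A, include), 10 (not in A, include), 11 (in A, exclude), 12 (in A, exclude), 13 (not in A, include), 14 (not in A, include), 15 (in A, exclude), 16 (in A, exclude), 17 (not in A, include), 18 (not in A, include), 19 (not in A, include), 20 (in A, exclude), 21 (in A, exclude)
A' = {1, 5, 8, 9, 10, 13, 14, 17, 18, 19}

{1, 5, 8, 9, 10, 13, 14, 17, 18, 19}


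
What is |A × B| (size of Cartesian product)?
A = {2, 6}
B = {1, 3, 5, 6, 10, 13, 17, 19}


Set A = {2, 6} has 2 elements.
Set B = {1, 3, 5, 6, 10, 13, 17, 19} has 8 elements.
|A × B| = |A| × |B| = 2 × 8 = 16

16


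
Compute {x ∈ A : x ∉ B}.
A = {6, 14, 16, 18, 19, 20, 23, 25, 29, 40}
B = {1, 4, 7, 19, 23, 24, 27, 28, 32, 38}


Set A = {6, 14, 16, 18, 19, 20, 23, 25, 29, 40}
Set B = {1, 4, 7, 19, 23, 24, 27, 28, 32, 38}
Check each element of A against B:
6 ∉ B (include), 14 ∉ B (include), 16 ∉ B (include), 18 ∉ B (include), 19 ∈ B, 20 ∉ B (include), 23 ∈ B, 25 ∉ B (include), 29 ∉ B (include), 40 ∉ B (include)
Elements of A not in B: {6, 14, 16, 18, 20, 25, 29, 40}

{6, 14, 16, 18, 20, 25, 29, 40}


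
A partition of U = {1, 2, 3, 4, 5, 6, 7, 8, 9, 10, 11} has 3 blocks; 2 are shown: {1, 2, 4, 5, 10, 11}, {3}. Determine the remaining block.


U = {1, 2, 3, 4, 5, 6, 7, 8, 9, 10, 11}
Shown blocks: {1, 2, 4, 5, 10, 11}, {3}
A partition's blocks are pairwise disjoint and cover U, so the missing block = U \ (union of shown blocks).
Union of shown blocks: {1, 2, 3, 4, 5, 10, 11}
Missing block = U \ (union) = {6, 7, 8, 9}

{6, 7, 8, 9}


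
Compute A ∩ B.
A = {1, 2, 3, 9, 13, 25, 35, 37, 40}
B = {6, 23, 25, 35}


Set A = {1, 2, 3, 9, 13, 25, 35, 37, 40}
Set B = {6, 23, 25, 35}
A ∩ B includes only elements in both sets.
Check each element of A against B:
1 ✗, 2 ✗, 3 ✗, 9 ✗, 13 ✗, 25 ✓, 35 ✓, 37 ✗, 40 ✗
A ∩ B = {25, 35}

{25, 35}


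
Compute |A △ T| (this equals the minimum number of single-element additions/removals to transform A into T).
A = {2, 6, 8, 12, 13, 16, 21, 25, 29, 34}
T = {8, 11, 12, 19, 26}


Set A = {2, 6, 8, 12, 13, 16, 21, 25, 29, 34}
Set T = {8, 11, 12, 19, 26}
Elements to remove from A (in A, not in T): {2, 6, 13, 16, 21, 25, 29, 34} → 8 removals
Elements to add to A (in T, not in A): {11, 19, 26} → 3 additions
Total edits = 8 + 3 = 11

11


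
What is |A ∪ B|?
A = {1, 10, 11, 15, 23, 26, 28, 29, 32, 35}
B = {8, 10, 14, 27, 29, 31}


Set A = {1, 10, 11, 15, 23, 26, 28, 29, 32, 35}, |A| = 10
Set B = {8, 10, 14, 27, 29, 31}, |B| = 6
A ∩ B = {10, 29}, |A ∩ B| = 2
|A ∪ B| = |A| + |B| - |A ∩ B| = 10 + 6 - 2 = 14

14


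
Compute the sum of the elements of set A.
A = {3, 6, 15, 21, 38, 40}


Set A = {3, 6, 15, 21, 38, 40}
Sum = 3 + 6 + 15 + 21 + 38 + 40 = 123

123


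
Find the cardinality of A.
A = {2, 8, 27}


Set A = {2, 8, 27}
Listing elements: 2, 8, 27
Counting: 3 elements
|A| = 3

3


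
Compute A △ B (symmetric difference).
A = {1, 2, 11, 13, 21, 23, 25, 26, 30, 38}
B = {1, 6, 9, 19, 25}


Set A = {1, 2, 11, 13, 21, 23, 25, 26, 30, 38}
Set B = {1, 6, 9, 19, 25}
A △ B = (A \ B) ∪ (B \ A)
Elements in A but not B: {2, 11, 13, 21, 23, 26, 30, 38}
Elements in B but not A: {6, 9, 19}
A △ B = {2, 6, 9, 11, 13, 19, 21, 23, 26, 30, 38}

{2, 6, 9, 11, 13, 19, 21, 23, 26, 30, 38}


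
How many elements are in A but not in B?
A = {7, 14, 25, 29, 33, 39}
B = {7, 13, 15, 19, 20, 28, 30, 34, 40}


Set A = {7, 14, 25, 29, 33, 39}
Set B = {7, 13, 15, 19, 20, 28, 30, 34, 40}
A \ B = {14, 25, 29, 33, 39}
|A \ B| = 5

5


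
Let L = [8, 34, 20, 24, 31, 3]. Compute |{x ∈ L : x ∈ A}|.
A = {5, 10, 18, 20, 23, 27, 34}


Set A = {5, 10, 18, 20, 23, 27, 34}
Candidates: [8, 34, 20, 24, 31, 3]
Check each candidate:
8 ∉ A, 34 ∈ A, 20 ∈ A, 24 ∉ A, 31 ∉ A, 3 ∉ A
Count of candidates in A: 2

2


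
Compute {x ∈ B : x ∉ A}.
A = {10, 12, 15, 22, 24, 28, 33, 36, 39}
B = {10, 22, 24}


Set A = {10, 12, 15, 22, 24, 28, 33, 36, 39}
Set B = {10, 22, 24}
Check each element of B against A:
10 ∈ A, 22 ∈ A, 24 ∈ A
Elements of B not in A: {}

{}


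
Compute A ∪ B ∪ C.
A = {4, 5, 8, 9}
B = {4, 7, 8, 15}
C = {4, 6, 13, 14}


Set A = {4, 5, 8, 9}
Set B = {4, 7, 8, 15}
Set C = {4, 6, 13, 14}
First, A ∪ B = {4, 5, 7, 8, 9, 15}
Then, (A ∪ B) ∪ C = {4, 5, 6, 7, 8, 9, 13, 14, 15}

{4, 5, 6, 7, 8, 9, 13, 14, 15}


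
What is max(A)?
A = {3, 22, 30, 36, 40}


Set A = {3, 22, 30, 36, 40}
Elements in ascending order: 3, 22, 30, 36, 40
The largest element is 40.

40


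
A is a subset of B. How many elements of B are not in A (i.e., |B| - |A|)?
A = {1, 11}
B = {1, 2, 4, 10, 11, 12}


Set A = {1, 11}, |A| = 2
Set B = {1, 2, 4, 10, 11, 12}, |B| = 6
Since A ⊆ B: B \ A = {2, 4, 10, 12}
|B| - |A| = 6 - 2 = 4

4


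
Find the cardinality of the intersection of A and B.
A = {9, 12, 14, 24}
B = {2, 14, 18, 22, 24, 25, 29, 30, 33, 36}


Set A = {9, 12, 14, 24}
Set B = {2, 14, 18, 22, 24, 25, 29, 30, 33, 36}
A ∩ B = {14, 24}
|A ∩ B| = 2

2


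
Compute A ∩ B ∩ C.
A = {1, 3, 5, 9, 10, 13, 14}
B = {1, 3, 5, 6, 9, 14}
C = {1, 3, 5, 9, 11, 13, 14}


Set A = {1, 3, 5, 9, 10, 13, 14}
Set B = {1, 3, 5, 6, 9, 14}
Set C = {1, 3, 5, 9, 11, 13, 14}
First, A ∩ B = {1, 3, 5, 9, 14}
Then, (A ∩ B) ∩ C = {1, 3, 5, 9, 14}

{1, 3, 5, 9, 14}


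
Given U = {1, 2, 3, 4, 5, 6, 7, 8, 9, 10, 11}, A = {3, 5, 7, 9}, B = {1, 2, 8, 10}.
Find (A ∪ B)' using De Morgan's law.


U = {1, 2, 3, 4, 5, 6, 7, 8, 9, 10, 11}
A = {3, 5, 7, 9}, B = {1, 2, 8, 10}
A ∪ B = {1, 2, 3, 5, 7, 8, 9, 10}
(A ∪ B)' = U \ (A ∪ B) = {4, 6, 11}
Verification via A' ∩ B': A' = {1, 2, 4, 6, 8, 10, 11}, B' = {3, 4, 5, 6, 7, 9, 11}
A' ∩ B' = {4, 6, 11} ✓

{4, 6, 11}


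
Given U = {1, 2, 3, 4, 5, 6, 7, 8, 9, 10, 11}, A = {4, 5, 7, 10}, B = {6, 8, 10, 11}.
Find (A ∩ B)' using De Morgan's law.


U = {1, 2, 3, 4, 5, 6, 7, 8, 9, 10, 11}
A = {4, 5, 7, 10}, B = {6, 8, 10, 11}
A ∩ B = {10}
(A ∩ B)' = U \ (A ∩ B) = {1, 2, 3, 4, 5, 6, 7, 8, 9, 11}
Verification via A' ∪ B': A' = {1, 2, 3, 6, 8, 9, 11}, B' = {1, 2, 3, 4, 5, 7, 9}
A' ∪ B' = {1, 2, 3, 4, 5, 6, 7, 8, 9, 11} ✓

{1, 2, 3, 4, 5, 6, 7, 8, 9, 11}


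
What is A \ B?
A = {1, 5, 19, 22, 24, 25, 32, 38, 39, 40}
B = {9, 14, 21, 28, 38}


Set A = {1, 5, 19, 22, 24, 25, 32, 38, 39, 40}
Set B = {9, 14, 21, 28, 38}
A \ B includes elements in A that are not in B.
Check each element of A:
1 (not in B, keep), 5 (not in B, keep), 19 (not in B, keep), 22 (not in B, keep), 24 (not in B, keep), 25 (not in B, keep), 32 (not in B, keep), 38 (in B, remove), 39 (not in B, keep), 40 (not in B, keep)
A \ B = {1, 5, 19, 22, 24, 25, 32, 39, 40}

{1, 5, 19, 22, 24, 25, 32, 39, 40}


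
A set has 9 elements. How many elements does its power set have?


The set has 9 elements.
The power set contains all possible subsets.
|P(A)| = 2^|A| = 2^9 = 512

512


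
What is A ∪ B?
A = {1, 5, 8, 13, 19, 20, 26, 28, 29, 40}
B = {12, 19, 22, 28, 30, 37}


Set A = {1, 5, 8, 13, 19, 20, 26, 28, 29, 40}
Set B = {12, 19, 22, 28, 30, 37}
A ∪ B includes all elements in either set.
Elements from A: {1, 5, 8, 13, 19, 20, 26, 28, 29, 40}
Elements from B not already included: {12, 22, 30, 37}
A ∪ B = {1, 5, 8, 12, 13, 19, 20, 22, 26, 28, 29, 30, 37, 40}

{1, 5, 8, 12, 13, 19, 20, 22, 26, 28, 29, 30, 37, 40}


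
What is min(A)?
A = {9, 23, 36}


Set A = {9, 23, 36}
Elements in ascending order: 9, 23, 36
The smallest element is 9.

9


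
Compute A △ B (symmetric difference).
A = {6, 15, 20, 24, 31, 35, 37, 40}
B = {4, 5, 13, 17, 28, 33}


Set A = {6, 15, 20, 24, 31, 35, 37, 40}
Set B = {4, 5, 13, 17, 28, 33}
A △ B = (A \ B) ∪ (B \ A)
Elements in A but not B: {6, 15, 20, 24, 31, 35, 37, 40}
Elements in B but not A: {4, 5, 13, 17, 28, 33}
A △ B = {4, 5, 6, 13, 15, 17, 20, 24, 28, 31, 33, 35, 37, 40}

{4, 5, 6, 13, 15, 17, 20, 24, 28, 31, 33, 35, 37, 40}


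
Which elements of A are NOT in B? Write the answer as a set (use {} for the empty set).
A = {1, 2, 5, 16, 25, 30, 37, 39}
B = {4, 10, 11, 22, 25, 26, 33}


Set A = {1, 2, 5, 16, 25, 30, 37, 39}
Set B = {4, 10, 11, 22, 25, 26, 33}
Check each element of A against B:
1 ∉ B (include), 2 ∉ B (include), 5 ∉ B (include), 16 ∉ B (include), 25 ∈ B, 30 ∉ B (include), 37 ∉ B (include), 39 ∉ B (include)
Elements of A not in B: {1, 2, 5, 16, 30, 37, 39}

{1, 2, 5, 16, 30, 37, 39}


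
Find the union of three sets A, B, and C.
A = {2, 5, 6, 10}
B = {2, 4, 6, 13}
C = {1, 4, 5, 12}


Set A = {2, 5, 6, 10}
Set B = {2, 4, 6, 13}
Set C = {1, 4, 5, 12}
First, A ∪ B = {2, 4, 5, 6, 10, 13}
Then, (A ∪ B) ∪ C = {1, 2, 4, 5, 6, 10, 12, 13}

{1, 2, 4, 5, 6, 10, 12, 13}


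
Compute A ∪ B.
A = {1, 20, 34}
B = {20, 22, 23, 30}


Set A = {1, 20, 34}
Set B = {20, 22, 23, 30}
A ∪ B includes all elements in either set.
Elements from A: {1, 20, 34}
Elements from B not already included: {22, 23, 30}
A ∪ B = {1, 20, 22, 23, 30, 34}

{1, 20, 22, 23, 30, 34}


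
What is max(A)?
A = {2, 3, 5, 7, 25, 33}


Set A = {2, 3, 5, 7, 25, 33}
Elements in ascending order: 2, 3, 5, 7, 25, 33
The largest element is 33.

33


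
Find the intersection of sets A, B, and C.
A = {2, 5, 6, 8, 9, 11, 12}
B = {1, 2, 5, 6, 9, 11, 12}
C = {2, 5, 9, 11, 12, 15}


Set A = {2, 5, 6, 8, 9, 11, 12}
Set B = {1, 2, 5, 6, 9, 11, 12}
Set C = {2, 5, 9, 11, 12, 15}
First, A ∩ B = {2, 5, 6, 9, 11, 12}
Then, (A ∩ B) ∩ C = {2, 5, 9, 11, 12}

{2, 5, 9, 11, 12}


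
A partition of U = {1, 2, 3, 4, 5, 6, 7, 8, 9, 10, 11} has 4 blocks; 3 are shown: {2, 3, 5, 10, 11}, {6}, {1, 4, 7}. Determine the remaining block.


U = {1, 2, 3, 4, 5, 6, 7, 8, 9, 10, 11}
Shown blocks: {2, 3, 5, 10, 11}, {6}, {1, 4, 7}
A partition's blocks are pairwise disjoint and cover U, so the missing block = U \ (union of shown blocks).
Union of shown blocks: {1, 2, 3, 4, 5, 6, 7, 10, 11}
Missing block = U \ (union) = {8, 9}

{8, 9}


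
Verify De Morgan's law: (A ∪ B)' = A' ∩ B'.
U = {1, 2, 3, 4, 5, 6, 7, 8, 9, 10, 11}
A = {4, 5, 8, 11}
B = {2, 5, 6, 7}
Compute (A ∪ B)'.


U = {1, 2, 3, 4, 5, 6, 7, 8, 9, 10, 11}
A = {4, 5, 8, 11}, B = {2, 5, 6, 7}
A ∪ B = {2, 4, 5, 6, 7, 8, 11}
(A ∪ B)' = U \ (A ∪ B) = {1, 3, 9, 10}
Verification via A' ∩ B': A' = {1, 2, 3, 6, 7, 9, 10}, B' = {1, 3, 4, 8, 9, 10, 11}
A' ∩ B' = {1, 3, 9, 10} ✓

{1, 3, 9, 10}


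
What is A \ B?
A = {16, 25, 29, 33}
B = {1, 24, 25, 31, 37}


Set A = {16, 25, 29, 33}
Set B = {1, 24, 25, 31, 37}
A \ B includes elements in A that are not in B.
Check each element of A:
16 (not in B, keep), 25 (in B, remove), 29 (not in B, keep), 33 (not in B, keep)
A \ B = {16, 29, 33}

{16, 29, 33}


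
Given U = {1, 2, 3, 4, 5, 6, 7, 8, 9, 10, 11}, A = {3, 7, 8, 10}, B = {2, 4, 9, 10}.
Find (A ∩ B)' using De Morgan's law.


U = {1, 2, 3, 4, 5, 6, 7, 8, 9, 10, 11}
A = {3, 7, 8, 10}, B = {2, 4, 9, 10}
A ∩ B = {10}
(A ∩ B)' = U \ (A ∩ B) = {1, 2, 3, 4, 5, 6, 7, 8, 9, 11}
Verification via A' ∪ B': A' = {1, 2, 4, 5, 6, 9, 11}, B' = {1, 3, 5, 6, 7, 8, 11}
A' ∪ B' = {1, 2, 3, 4, 5, 6, 7, 8, 9, 11} ✓

{1, 2, 3, 4, 5, 6, 7, 8, 9, 11}


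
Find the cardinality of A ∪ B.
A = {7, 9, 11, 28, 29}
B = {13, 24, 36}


Set A = {7, 9, 11, 28, 29}, |A| = 5
Set B = {13, 24, 36}, |B| = 3
A ∩ B = {}, |A ∩ B| = 0
|A ∪ B| = |A| + |B| - |A ∩ B| = 5 + 3 - 0 = 8

8


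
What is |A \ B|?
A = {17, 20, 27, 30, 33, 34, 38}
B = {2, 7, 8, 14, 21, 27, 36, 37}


Set A = {17, 20, 27, 30, 33, 34, 38}
Set B = {2, 7, 8, 14, 21, 27, 36, 37}
A \ B = {17, 20, 30, 33, 34, 38}
|A \ B| = 6

6


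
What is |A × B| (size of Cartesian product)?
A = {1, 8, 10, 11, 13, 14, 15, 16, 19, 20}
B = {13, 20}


Set A = {1, 8, 10, 11, 13, 14, 15, 16, 19, 20} has 10 elements.
Set B = {13, 20} has 2 elements.
|A × B| = |A| × |B| = 10 × 2 = 20

20


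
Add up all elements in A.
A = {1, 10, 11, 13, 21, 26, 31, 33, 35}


Set A = {1, 10, 11, 13, 21, 26, 31, 33, 35}
Sum = 1 + 10 + 11 + 13 + 21 + 26 + 31 + 33 + 35 = 181

181


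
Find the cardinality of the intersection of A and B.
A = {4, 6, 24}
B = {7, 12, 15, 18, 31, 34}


Set A = {4, 6, 24}
Set B = {7, 12, 15, 18, 31, 34}
A ∩ B = {}
|A ∩ B| = 0

0


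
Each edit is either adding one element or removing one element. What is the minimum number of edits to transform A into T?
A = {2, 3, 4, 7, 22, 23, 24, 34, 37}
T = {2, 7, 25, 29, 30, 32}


Set A = {2, 3, 4, 7, 22, 23, 24, 34, 37}
Set T = {2, 7, 25, 29, 30, 32}
Elements to remove from A (in A, not in T): {3, 4, 22, 23, 24, 34, 37} → 7 removals
Elements to add to A (in T, not in A): {25, 29, 30, 32} → 4 additions
Total edits = 7 + 4 = 11

11


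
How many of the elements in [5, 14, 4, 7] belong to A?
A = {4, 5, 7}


Set A = {4, 5, 7}
Candidates: [5, 14, 4, 7]
Check each candidate:
5 ∈ A, 14 ∉ A, 4 ∈ A, 7 ∈ A
Count of candidates in A: 3

3


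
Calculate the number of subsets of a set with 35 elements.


The set has 35 elements.
The power set contains all possible subsets.
|P(A)| = 2^|A| = 2^35 = 34359738368

34359738368


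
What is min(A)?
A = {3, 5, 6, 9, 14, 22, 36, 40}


Set A = {3, 5, 6, 9, 14, 22, 36, 40}
Elements in ascending order: 3, 5, 6, 9, 14, 22, 36, 40
The smallest element is 3.

3


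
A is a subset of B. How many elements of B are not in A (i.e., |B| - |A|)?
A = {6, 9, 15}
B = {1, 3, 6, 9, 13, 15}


Set A = {6, 9, 15}, |A| = 3
Set B = {1, 3, 6, 9, 13, 15}, |B| = 6
Since A ⊆ B: B \ A = {1, 3, 13}
|B| - |A| = 6 - 3 = 3

3


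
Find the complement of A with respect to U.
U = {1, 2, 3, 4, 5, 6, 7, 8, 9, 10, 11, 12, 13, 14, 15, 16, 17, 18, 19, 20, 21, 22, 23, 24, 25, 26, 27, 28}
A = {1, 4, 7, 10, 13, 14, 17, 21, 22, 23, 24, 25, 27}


Universal set U = {1, 2, 3, 4, 5, 6, 7, 8, 9, 10, 11, 12, 13, 14, 15, 16, 17, 18, 19, 20, 21, 22, 23, 24, 25, 26, 27, 28}
Set A = {1, 4, 7, 10, 13, 14, 17, 21, 22, 23, 24, 25, 27}
A' = U \ A = elements in U but not in A
Checking each element of U:
1 (in A, exclude), 2 (not in A, include), 3 (not in A, include), 4 (in A, exclude), 5 (not in A, include), 6 (not in A, include), 7 (in A, exclude), 8 (not in A, include), 9 (not in A, include), 10 (in A, exclude), 11 (not in A, include), 12 (not in A, include), 13 (in A, exclude), 14 (in A, exclude), 15 (not in A, include), 16 (not in A, include), 17 (in A, exclude), 18 (not in A, include), 19 (not in A, include), 20 (not in A, include), 21 (in A, exclude), 22 (in A, exclude), 23 (in A, exclude), 24 (in A, exclude), 25 (in A, exclude), 26 (not in A, include), 27 (in A, exclude), 28 (not in A, include)
A' = {2, 3, 5, 6, 8, 9, 11, 12, 15, 16, 18, 19, 20, 26, 28}

{2, 3, 5, 6, 8, 9, 11, 12, 15, 16, 18, 19, 20, 26, 28}


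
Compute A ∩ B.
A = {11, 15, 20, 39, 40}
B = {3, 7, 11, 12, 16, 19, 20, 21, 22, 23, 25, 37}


Set A = {11, 15, 20, 39, 40}
Set B = {3, 7, 11, 12, 16, 19, 20, 21, 22, 23, 25, 37}
A ∩ B includes only elements in both sets.
Check each element of A against B:
11 ✓, 15 ✗, 20 ✓, 39 ✗, 40 ✗
A ∩ B = {11, 20}

{11, 20}


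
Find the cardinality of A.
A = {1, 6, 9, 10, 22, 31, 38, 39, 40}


Set A = {1, 6, 9, 10, 22, 31, 38, 39, 40}
Listing elements: 1, 6, 9, 10, 22, 31, 38, 39, 40
Counting: 9 elements
|A| = 9

9


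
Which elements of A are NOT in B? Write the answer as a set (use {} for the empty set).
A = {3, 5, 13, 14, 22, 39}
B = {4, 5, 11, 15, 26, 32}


Set A = {3, 5, 13, 14, 22, 39}
Set B = {4, 5, 11, 15, 26, 32}
Check each element of A against B:
3 ∉ B (include), 5 ∈ B, 13 ∉ B (include), 14 ∉ B (include), 22 ∉ B (include), 39 ∉ B (include)
Elements of A not in B: {3, 13, 14, 22, 39}

{3, 13, 14, 22, 39}


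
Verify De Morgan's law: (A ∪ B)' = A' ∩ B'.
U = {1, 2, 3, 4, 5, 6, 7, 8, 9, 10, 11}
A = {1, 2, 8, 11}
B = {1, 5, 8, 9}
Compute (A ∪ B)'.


U = {1, 2, 3, 4, 5, 6, 7, 8, 9, 10, 11}
A = {1, 2, 8, 11}, B = {1, 5, 8, 9}
A ∪ B = {1, 2, 5, 8, 9, 11}
(A ∪ B)' = U \ (A ∪ B) = {3, 4, 6, 7, 10}
Verification via A' ∩ B': A' = {3, 4, 5, 6, 7, 9, 10}, B' = {2, 3, 4, 6, 7, 10, 11}
A' ∩ B' = {3, 4, 6, 7, 10} ✓

{3, 4, 6, 7, 10}


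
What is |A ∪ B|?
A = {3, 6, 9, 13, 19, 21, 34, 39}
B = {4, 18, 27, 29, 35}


Set A = {3, 6, 9, 13, 19, 21, 34, 39}, |A| = 8
Set B = {4, 18, 27, 29, 35}, |B| = 5
A ∩ B = {}, |A ∩ B| = 0
|A ∪ B| = |A| + |B| - |A ∩ B| = 8 + 5 - 0 = 13

13


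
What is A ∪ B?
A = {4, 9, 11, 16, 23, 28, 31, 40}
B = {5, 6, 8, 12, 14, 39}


Set A = {4, 9, 11, 16, 23, 28, 31, 40}
Set B = {5, 6, 8, 12, 14, 39}
A ∪ B includes all elements in either set.
Elements from A: {4, 9, 11, 16, 23, 28, 31, 40}
Elements from B not already included: {5, 6, 8, 12, 14, 39}
A ∪ B = {4, 5, 6, 8, 9, 11, 12, 14, 16, 23, 28, 31, 39, 40}

{4, 5, 6, 8, 9, 11, 12, 14, 16, 23, 28, 31, 39, 40}


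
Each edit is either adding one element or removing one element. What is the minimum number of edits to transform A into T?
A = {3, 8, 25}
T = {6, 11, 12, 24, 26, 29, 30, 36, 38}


Set A = {3, 8, 25}
Set T = {6, 11, 12, 24, 26, 29, 30, 36, 38}
Elements to remove from A (in A, not in T): {3, 8, 25} → 3 removals
Elements to add to A (in T, not in A): {6, 11, 12, 24, 26, 29, 30, 36, 38} → 9 additions
Total edits = 3 + 9 = 12

12


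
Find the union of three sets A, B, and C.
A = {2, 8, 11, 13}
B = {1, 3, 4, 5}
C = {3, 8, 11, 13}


Set A = {2, 8, 11, 13}
Set B = {1, 3, 4, 5}
Set C = {3, 8, 11, 13}
First, A ∪ B = {1, 2, 3, 4, 5, 8, 11, 13}
Then, (A ∪ B) ∪ C = {1, 2, 3, 4, 5, 8, 11, 13}

{1, 2, 3, 4, 5, 8, 11, 13}


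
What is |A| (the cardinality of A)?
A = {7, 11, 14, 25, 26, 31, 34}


Set A = {7, 11, 14, 25, 26, 31, 34}
Listing elements: 7, 11, 14, 25, 26, 31, 34
Counting: 7 elements
|A| = 7

7


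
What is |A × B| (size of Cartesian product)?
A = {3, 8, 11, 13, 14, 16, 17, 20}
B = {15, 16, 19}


Set A = {3, 8, 11, 13, 14, 16, 17, 20} has 8 elements.
Set B = {15, 16, 19} has 3 elements.
|A × B| = |A| × |B| = 8 × 3 = 24

24


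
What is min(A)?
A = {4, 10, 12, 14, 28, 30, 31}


Set A = {4, 10, 12, 14, 28, 30, 31}
Elements in ascending order: 4, 10, 12, 14, 28, 30, 31
The smallest element is 4.

4


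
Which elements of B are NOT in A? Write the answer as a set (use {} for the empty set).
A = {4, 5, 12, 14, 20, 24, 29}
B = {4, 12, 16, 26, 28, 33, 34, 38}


Set A = {4, 5, 12, 14, 20, 24, 29}
Set B = {4, 12, 16, 26, 28, 33, 34, 38}
Check each element of B against A:
4 ∈ A, 12 ∈ A, 16 ∉ A (include), 26 ∉ A (include), 28 ∉ A (include), 33 ∉ A (include), 34 ∉ A (include), 38 ∉ A (include)
Elements of B not in A: {16, 26, 28, 33, 34, 38}

{16, 26, 28, 33, 34, 38}


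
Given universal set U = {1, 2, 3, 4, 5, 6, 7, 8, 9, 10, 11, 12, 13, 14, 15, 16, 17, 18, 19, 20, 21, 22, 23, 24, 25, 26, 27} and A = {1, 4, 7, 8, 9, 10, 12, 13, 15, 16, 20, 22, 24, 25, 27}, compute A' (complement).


Universal set U = {1, 2, 3, 4, 5, 6, 7, 8, 9, 10, 11, 12, 13, 14, 15, 16, 17, 18, 19, 20, 21, 22, 23, 24, 25, 26, 27}
Set A = {1, 4, 7, 8, 9, 10, 12, 13, 15, 16, 20, 22, 24, 25, 27}
A' = U \ A = elements in U but not in A
Checking each element of U:
1 (in A, exclude), 2 (not in A, include), 3 (not in A, include), 4 (in A, exclude), 5 (not in A, include), 6 (not in A, include), 7 (in A, exclude), 8 (in A, exclude), 9 (in A, exclude), 10 (in A, exclude), 11 (not in A, include), 12 (in A, exclude), 13 (in A, exclude), 14 (not in A, include), 15 (in A, exclude), 16 (in A, exclude), 17 (not in A, include), 18 (not in A, include), 19 (not in A, include), 20 (in A, exclude), 21 (not in A, include), 22 (in A, exclude), 23 (not in A, include), 24 (in A, exclude), 25 (in A, exclude), 26 (not in A, include), 27 (in A, exclude)
A' = {2, 3, 5, 6, 11, 14, 17, 18, 19, 21, 23, 26}

{2, 3, 5, 6, 11, 14, 17, 18, 19, 21, 23, 26}


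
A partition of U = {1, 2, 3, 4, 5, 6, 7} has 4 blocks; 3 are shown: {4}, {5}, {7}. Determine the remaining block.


U = {1, 2, 3, 4, 5, 6, 7}
Shown blocks: {4}, {5}, {7}
A partition's blocks are pairwise disjoint and cover U, so the missing block = U \ (union of shown blocks).
Union of shown blocks: {4, 5, 7}
Missing block = U \ (union) = {1, 2, 3, 6}

{1, 2, 3, 6}


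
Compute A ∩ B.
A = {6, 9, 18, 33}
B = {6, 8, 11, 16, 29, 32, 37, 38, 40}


Set A = {6, 9, 18, 33}
Set B = {6, 8, 11, 16, 29, 32, 37, 38, 40}
A ∩ B includes only elements in both sets.
Check each element of A against B:
6 ✓, 9 ✗, 18 ✗, 33 ✗
A ∩ B = {6}

{6}


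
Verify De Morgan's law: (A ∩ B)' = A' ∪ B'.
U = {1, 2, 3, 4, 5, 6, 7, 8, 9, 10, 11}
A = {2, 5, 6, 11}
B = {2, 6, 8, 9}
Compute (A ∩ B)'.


U = {1, 2, 3, 4, 5, 6, 7, 8, 9, 10, 11}
A = {2, 5, 6, 11}, B = {2, 6, 8, 9}
A ∩ B = {2, 6}
(A ∩ B)' = U \ (A ∩ B) = {1, 3, 4, 5, 7, 8, 9, 10, 11}
Verification via A' ∪ B': A' = {1, 3, 4, 7, 8, 9, 10}, B' = {1, 3, 4, 5, 7, 10, 11}
A' ∪ B' = {1, 3, 4, 5, 7, 8, 9, 10, 11} ✓

{1, 3, 4, 5, 7, 8, 9, 10, 11}


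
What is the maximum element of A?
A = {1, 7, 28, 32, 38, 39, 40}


Set A = {1, 7, 28, 32, 38, 39, 40}
Elements in ascending order: 1, 7, 28, 32, 38, 39, 40
The largest element is 40.

40


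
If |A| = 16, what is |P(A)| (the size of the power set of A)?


The set has 16 elements.
The power set contains all possible subsets.
|P(A)| = 2^|A| = 2^16 = 65536

65536


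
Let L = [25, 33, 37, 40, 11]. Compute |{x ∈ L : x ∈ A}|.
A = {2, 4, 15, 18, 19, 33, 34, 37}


Set A = {2, 4, 15, 18, 19, 33, 34, 37}
Candidates: [25, 33, 37, 40, 11]
Check each candidate:
25 ∉ A, 33 ∈ A, 37 ∈ A, 40 ∉ A, 11 ∉ A
Count of candidates in A: 2

2


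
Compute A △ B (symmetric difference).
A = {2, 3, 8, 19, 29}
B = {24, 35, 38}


Set A = {2, 3, 8, 19, 29}
Set B = {24, 35, 38}
A △ B = (A \ B) ∪ (B \ A)
Elements in A but not B: {2, 3, 8, 19, 29}
Elements in B but not A: {24, 35, 38}
A △ B = {2, 3, 8, 19, 24, 29, 35, 38}

{2, 3, 8, 19, 24, 29, 35, 38}


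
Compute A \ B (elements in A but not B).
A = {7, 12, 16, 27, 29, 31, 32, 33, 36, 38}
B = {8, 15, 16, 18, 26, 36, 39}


Set A = {7, 12, 16, 27, 29, 31, 32, 33, 36, 38}
Set B = {8, 15, 16, 18, 26, 36, 39}
A \ B includes elements in A that are not in B.
Check each element of A:
7 (not in B, keep), 12 (not in B, keep), 16 (in B, remove), 27 (not in B, keep), 29 (not in B, keep), 31 (not in B, keep), 32 (not in B, keep), 33 (not in B, keep), 36 (in B, remove), 38 (not in B, keep)
A \ B = {7, 12, 27, 29, 31, 32, 33, 38}

{7, 12, 27, 29, 31, 32, 33, 38}


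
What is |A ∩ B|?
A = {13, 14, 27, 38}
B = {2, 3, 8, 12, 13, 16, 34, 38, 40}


Set A = {13, 14, 27, 38}
Set B = {2, 3, 8, 12, 13, 16, 34, 38, 40}
A ∩ B = {13, 38}
|A ∩ B| = 2

2


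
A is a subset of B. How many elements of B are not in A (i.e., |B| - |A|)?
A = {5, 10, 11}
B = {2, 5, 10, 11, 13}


Set A = {5, 10, 11}, |A| = 3
Set B = {2, 5, 10, 11, 13}, |B| = 5
Since A ⊆ B: B \ A = {2, 13}
|B| - |A| = 5 - 3 = 2

2


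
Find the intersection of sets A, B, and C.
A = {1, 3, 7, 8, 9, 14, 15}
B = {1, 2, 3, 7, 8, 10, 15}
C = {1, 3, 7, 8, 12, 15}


Set A = {1, 3, 7, 8, 9, 14, 15}
Set B = {1, 2, 3, 7, 8, 10, 15}
Set C = {1, 3, 7, 8, 12, 15}
First, A ∩ B = {1, 3, 7, 8, 15}
Then, (A ∩ B) ∩ C = {1, 3, 7, 8, 15}

{1, 3, 7, 8, 15}


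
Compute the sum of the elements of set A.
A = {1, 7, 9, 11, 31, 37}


Set A = {1, 7, 9, 11, 31, 37}
Sum = 1 + 7 + 9 + 11 + 31 + 37 = 96

96


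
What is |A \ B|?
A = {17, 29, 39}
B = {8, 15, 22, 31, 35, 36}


Set A = {17, 29, 39}
Set B = {8, 15, 22, 31, 35, 36}
A \ B = {17, 29, 39}
|A \ B| = 3

3


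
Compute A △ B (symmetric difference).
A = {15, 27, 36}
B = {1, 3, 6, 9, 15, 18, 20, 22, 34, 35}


Set A = {15, 27, 36}
Set B = {1, 3, 6, 9, 15, 18, 20, 22, 34, 35}
A △ B = (A \ B) ∪ (B \ A)
Elements in A but not B: {27, 36}
Elements in B but not A: {1, 3, 6, 9, 18, 20, 22, 34, 35}
A △ B = {1, 3, 6, 9, 18, 20, 22, 27, 34, 35, 36}

{1, 3, 6, 9, 18, 20, 22, 27, 34, 35, 36}


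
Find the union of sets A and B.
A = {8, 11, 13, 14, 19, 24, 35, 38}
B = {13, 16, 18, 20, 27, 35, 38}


Set A = {8, 11, 13, 14, 19, 24, 35, 38}
Set B = {13, 16, 18, 20, 27, 35, 38}
A ∪ B includes all elements in either set.
Elements from A: {8, 11, 13, 14, 19, 24, 35, 38}
Elements from B not already included: {16, 18, 20, 27}
A ∪ B = {8, 11, 13, 14, 16, 18, 19, 20, 24, 27, 35, 38}

{8, 11, 13, 14, 16, 18, 19, 20, 24, 27, 35, 38}


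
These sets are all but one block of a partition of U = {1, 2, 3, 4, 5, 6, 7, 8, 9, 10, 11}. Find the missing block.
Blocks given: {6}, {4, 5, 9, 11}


U = {1, 2, 3, 4, 5, 6, 7, 8, 9, 10, 11}
Shown blocks: {6}, {4, 5, 9, 11}
A partition's blocks are pairwise disjoint and cover U, so the missing block = U \ (union of shown blocks).
Union of shown blocks: {4, 5, 6, 9, 11}
Missing block = U \ (union) = {1, 2, 3, 7, 8, 10}

{1, 2, 3, 7, 8, 10}


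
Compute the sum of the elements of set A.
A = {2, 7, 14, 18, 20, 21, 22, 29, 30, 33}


Set A = {2, 7, 14, 18, 20, 21, 22, 29, 30, 33}
Sum = 2 + 7 + 14 + 18 + 20 + 21 + 22 + 29 + 30 + 33 = 196

196


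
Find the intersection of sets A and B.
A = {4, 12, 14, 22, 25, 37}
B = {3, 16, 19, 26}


Set A = {4, 12, 14, 22, 25, 37}
Set B = {3, 16, 19, 26}
A ∩ B includes only elements in both sets.
Check each element of A against B:
4 ✗, 12 ✗, 14 ✗, 22 ✗, 25 ✗, 37 ✗
A ∩ B = {}

{}


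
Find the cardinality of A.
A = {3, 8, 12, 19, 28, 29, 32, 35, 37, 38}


Set A = {3, 8, 12, 19, 28, 29, 32, 35, 37, 38}
Listing elements: 3, 8, 12, 19, 28, 29, 32, 35, 37, 38
Counting: 10 elements
|A| = 10

10


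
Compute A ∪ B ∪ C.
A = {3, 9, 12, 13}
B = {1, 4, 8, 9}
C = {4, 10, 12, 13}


Set A = {3, 9, 12, 13}
Set B = {1, 4, 8, 9}
Set C = {4, 10, 12, 13}
First, A ∪ B = {1, 3, 4, 8, 9, 12, 13}
Then, (A ∪ B) ∪ C = {1, 3, 4, 8, 9, 10, 12, 13}

{1, 3, 4, 8, 9, 10, 12, 13}


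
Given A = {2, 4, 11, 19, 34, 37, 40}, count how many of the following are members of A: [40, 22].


Set A = {2, 4, 11, 19, 34, 37, 40}
Candidates: [40, 22]
Check each candidate:
40 ∈ A, 22 ∉ A
Count of candidates in A: 1

1


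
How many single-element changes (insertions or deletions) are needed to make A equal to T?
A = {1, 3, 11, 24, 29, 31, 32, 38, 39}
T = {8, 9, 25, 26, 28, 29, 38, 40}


Set A = {1, 3, 11, 24, 29, 31, 32, 38, 39}
Set T = {8, 9, 25, 26, 28, 29, 38, 40}
Elements to remove from A (in A, not in T): {1, 3, 11, 24, 31, 32, 39} → 7 removals
Elements to add to A (in T, not in A): {8, 9, 25, 26, 28, 40} → 6 additions
Total edits = 7 + 6 = 13

13


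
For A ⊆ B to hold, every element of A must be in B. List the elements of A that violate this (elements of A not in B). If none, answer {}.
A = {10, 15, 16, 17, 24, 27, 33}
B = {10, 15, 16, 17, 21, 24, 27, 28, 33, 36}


Set A = {10, 15, 16, 17, 24, 27, 33}
Set B = {10, 15, 16, 17, 21, 24, 27, 28, 33, 36}
Check each element of A against B:
10 ∈ B, 15 ∈ B, 16 ∈ B, 17 ∈ B, 24 ∈ B, 27 ∈ B, 33 ∈ B
Elements of A not in B: {}

{}


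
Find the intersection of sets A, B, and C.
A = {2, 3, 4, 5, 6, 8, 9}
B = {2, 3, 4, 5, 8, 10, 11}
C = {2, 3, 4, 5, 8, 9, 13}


Set A = {2, 3, 4, 5, 6, 8, 9}
Set B = {2, 3, 4, 5, 8, 10, 11}
Set C = {2, 3, 4, 5, 8, 9, 13}
First, A ∩ B = {2, 3, 4, 5, 8}
Then, (A ∩ B) ∩ C = {2, 3, 4, 5, 8}

{2, 3, 4, 5, 8}


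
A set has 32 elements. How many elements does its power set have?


The set has 32 elements.
The power set contains all possible subsets.
|P(A)| = 2^|A| = 2^32 = 4294967296

4294967296


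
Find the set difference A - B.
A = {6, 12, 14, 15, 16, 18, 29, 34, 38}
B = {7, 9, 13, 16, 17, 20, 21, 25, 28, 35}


Set A = {6, 12, 14, 15, 16, 18, 29, 34, 38}
Set B = {7, 9, 13, 16, 17, 20, 21, 25, 28, 35}
A \ B includes elements in A that are not in B.
Check each element of A:
6 (not in B, keep), 12 (not in B, keep), 14 (not in B, keep), 15 (not in B, keep), 16 (in B, remove), 18 (not in B, keep), 29 (not in B, keep), 34 (not in B, keep), 38 (not in B, keep)
A \ B = {6, 12, 14, 15, 18, 29, 34, 38}

{6, 12, 14, 15, 18, 29, 34, 38}


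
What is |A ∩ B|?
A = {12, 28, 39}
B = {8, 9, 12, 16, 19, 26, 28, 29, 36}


Set A = {12, 28, 39}
Set B = {8, 9, 12, 16, 19, 26, 28, 29, 36}
A ∩ B = {12, 28}
|A ∩ B| = 2

2


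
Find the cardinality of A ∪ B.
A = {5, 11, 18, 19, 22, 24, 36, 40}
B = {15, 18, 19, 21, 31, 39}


Set A = {5, 11, 18, 19, 22, 24, 36, 40}, |A| = 8
Set B = {15, 18, 19, 21, 31, 39}, |B| = 6
A ∩ B = {18, 19}, |A ∩ B| = 2
|A ∪ B| = |A| + |B| - |A ∩ B| = 8 + 6 - 2 = 12

12


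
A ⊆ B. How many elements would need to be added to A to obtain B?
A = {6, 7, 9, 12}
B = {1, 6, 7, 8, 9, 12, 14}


Set A = {6, 7, 9, 12}, |A| = 4
Set B = {1, 6, 7, 8, 9, 12, 14}, |B| = 7
Since A ⊆ B: B \ A = {1, 8, 14}
|B| - |A| = 7 - 4 = 3

3


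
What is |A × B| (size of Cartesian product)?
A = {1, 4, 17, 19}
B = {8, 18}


Set A = {1, 4, 17, 19} has 4 elements.
Set B = {8, 18} has 2 elements.
|A × B| = |A| × |B| = 4 × 2 = 8

8


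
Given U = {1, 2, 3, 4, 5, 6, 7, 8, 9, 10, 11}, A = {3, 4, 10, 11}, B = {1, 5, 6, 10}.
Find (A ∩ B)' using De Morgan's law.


U = {1, 2, 3, 4, 5, 6, 7, 8, 9, 10, 11}
A = {3, 4, 10, 11}, B = {1, 5, 6, 10}
A ∩ B = {10}
(A ∩ B)' = U \ (A ∩ B) = {1, 2, 3, 4, 5, 6, 7, 8, 9, 11}
Verification via A' ∪ B': A' = {1, 2, 5, 6, 7, 8, 9}, B' = {2, 3, 4, 7, 8, 9, 11}
A' ∪ B' = {1, 2, 3, 4, 5, 6, 7, 8, 9, 11} ✓

{1, 2, 3, 4, 5, 6, 7, 8, 9, 11}


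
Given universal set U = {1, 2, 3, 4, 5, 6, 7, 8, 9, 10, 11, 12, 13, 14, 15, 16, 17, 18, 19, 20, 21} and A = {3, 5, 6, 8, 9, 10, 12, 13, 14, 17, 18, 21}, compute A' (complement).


Universal set U = {1, 2, 3, 4, 5, 6, 7, 8, 9, 10, 11, 12, 13, 14, 15, 16, 17, 18, 19, 20, 21}
Set A = {3, 5, 6, 8, 9, 10, 12, 13, 14, 17, 18, 21}
A' = U \ A = elements in U but not in A
Checking each element of U:
1 (not in A, include), 2 (not in A, include), 3 (in A, exclude), 4 (not in A, include), 5 (in A, exclude), 6 (in A, exclude), 7 (not in A, include), 8 (in A, exclude), 9 (in A, exclude), 10 (in A, exclude), 11 (not in A, include), 12 (in A, exclude), 13 (in A, exclude), 14 (in A, exclude), 15 (not in A, include), 16 (not in A, include), 17 (in A, exclude), 18 (in A, exclude), 19 (not in A, include), 20 (not in A, include), 21 (in A, exclude)
A' = {1, 2, 4, 7, 11, 15, 16, 19, 20}

{1, 2, 4, 7, 11, 15, 16, 19, 20}


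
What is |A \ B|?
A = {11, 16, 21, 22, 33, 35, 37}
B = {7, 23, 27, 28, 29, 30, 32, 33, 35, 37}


Set A = {11, 16, 21, 22, 33, 35, 37}
Set B = {7, 23, 27, 28, 29, 30, 32, 33, 35, 37}
A \ B = {11, 16, 21, 22}
|A \ B| = 4

4
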